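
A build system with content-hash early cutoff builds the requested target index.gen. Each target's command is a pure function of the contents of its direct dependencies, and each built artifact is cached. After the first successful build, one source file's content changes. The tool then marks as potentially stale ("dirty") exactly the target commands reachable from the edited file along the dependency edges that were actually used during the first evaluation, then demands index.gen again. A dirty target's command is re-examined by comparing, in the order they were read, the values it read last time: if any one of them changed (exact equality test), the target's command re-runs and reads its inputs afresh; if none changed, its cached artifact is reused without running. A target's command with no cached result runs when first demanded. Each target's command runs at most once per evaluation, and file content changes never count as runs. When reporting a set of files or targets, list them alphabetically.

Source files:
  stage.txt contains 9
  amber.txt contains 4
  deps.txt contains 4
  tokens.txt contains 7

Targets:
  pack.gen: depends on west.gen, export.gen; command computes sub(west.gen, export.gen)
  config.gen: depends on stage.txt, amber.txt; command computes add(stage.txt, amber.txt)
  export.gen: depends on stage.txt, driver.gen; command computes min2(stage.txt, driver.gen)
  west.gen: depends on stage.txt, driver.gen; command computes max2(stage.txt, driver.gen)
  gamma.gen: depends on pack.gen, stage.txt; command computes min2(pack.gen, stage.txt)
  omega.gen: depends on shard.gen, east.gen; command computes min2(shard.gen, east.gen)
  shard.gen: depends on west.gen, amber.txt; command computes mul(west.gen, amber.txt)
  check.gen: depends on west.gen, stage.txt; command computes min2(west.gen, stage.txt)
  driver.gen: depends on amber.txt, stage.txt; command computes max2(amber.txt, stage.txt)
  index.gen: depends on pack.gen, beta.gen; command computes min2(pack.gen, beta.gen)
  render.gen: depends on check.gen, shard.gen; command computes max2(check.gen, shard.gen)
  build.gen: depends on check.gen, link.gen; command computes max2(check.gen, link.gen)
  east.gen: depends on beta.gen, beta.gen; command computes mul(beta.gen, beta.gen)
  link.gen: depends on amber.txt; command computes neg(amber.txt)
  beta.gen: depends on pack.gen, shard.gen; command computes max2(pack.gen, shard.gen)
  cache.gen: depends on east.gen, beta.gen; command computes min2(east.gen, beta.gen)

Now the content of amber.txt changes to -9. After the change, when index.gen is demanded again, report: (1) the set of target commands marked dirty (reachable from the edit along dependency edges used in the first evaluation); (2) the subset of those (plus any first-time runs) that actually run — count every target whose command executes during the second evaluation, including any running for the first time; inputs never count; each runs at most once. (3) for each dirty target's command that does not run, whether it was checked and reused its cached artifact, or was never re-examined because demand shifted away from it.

First evaluation (everything demanded from the output):
  driver.gen = max2(4, 9) = 9
  export.gen = min2(9, 9) = 9
  west.gen = max2(9, 9) = 9
  pack.gen = sub(9, 9) = 0
  shard.gen = mul(9, 4) = 36
  beta.gen = max2(0, 36) = 36
  index.gen = min2(0, 36) = 0

Propagation after the edit:
  driver.gen: runs — amber.txt 4->-9; result 9 (same value as before).
  export.gen: checked — values it read are unchanged (stage.txt unchanged, driver.gen unchanged); reused cached 9 without running.
  west.gen: checked — values it read are unchanged (stage.txt unchanged, driver.gen unchanged); reused cached 9 without running.
  pack.gen: checked — values it read are unchanged (west.gen unchanged, export.gen unchanged); reused cached 0 without running.
  shard.gen: runs — amber.txt 4->-9; result -81.
  beta.gen: runs — shard.gen 36->-81; result 0.
  index.gen: runs — beta.gen 36->0; result 0 (same value as before).

Key observation: the cutoff stops propagation at west.gen — its inputs' values are unchanged, so it reuses its cache.

Marked dirty: beta.gen, driver.gen, export.gen, index.gen, pack.gen, shard.gen, west.gen.
Target commands that run: beta.gen, driver.gen, index.gen, shard.gen — 4 in total.
Checked but reused from cache: export.gen, pack.gen, west.gen.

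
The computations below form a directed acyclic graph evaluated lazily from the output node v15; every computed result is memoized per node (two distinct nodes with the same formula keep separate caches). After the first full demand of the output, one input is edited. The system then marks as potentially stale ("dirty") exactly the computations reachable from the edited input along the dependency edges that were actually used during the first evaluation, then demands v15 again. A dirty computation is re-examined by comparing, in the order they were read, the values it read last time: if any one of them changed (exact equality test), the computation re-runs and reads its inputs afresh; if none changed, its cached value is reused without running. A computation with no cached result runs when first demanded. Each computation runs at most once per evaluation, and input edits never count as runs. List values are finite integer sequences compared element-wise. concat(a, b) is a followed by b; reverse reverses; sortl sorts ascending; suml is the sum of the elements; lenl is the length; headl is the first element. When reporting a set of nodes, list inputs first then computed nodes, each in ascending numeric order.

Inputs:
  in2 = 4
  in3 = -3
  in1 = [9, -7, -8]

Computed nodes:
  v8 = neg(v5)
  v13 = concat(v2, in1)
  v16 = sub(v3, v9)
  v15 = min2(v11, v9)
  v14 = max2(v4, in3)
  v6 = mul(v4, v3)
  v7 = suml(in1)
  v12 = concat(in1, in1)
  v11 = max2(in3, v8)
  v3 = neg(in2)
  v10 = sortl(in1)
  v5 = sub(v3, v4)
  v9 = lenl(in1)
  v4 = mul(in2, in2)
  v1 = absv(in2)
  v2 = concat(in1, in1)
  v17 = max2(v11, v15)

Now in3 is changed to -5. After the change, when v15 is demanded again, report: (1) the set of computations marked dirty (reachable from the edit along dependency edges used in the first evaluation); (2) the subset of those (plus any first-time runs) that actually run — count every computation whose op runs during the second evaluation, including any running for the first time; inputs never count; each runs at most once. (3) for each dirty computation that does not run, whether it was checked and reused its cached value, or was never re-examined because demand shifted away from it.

The edit dirties: v11, v15.
1 computations run: v11.
Cache hits after checking: v15.
Note the absorption at v11: it re-runs yet its value is the same, leaving the output's value untouched.

First demand of the output computes:
  v3 = neg(4) = -4
  v4 = mul(4, 4) = 16
  v5 = sub(-4, 16) = -20
  v8 = neg(-20) = 20
  v9 = lenl([9, -7, -8]) = 3
  v11 = max2(-3, 20) = 20
  v15 = min2(20, 3) = 3

After the edit, cleaning proceeds:
  v11: a read changed (in3 -3->-5) — executes, giving 20 — identical to its old value.
  v15: dirty, but its reads are unchanged (v11 unchanged, v9 unchanged); cached 3 stands.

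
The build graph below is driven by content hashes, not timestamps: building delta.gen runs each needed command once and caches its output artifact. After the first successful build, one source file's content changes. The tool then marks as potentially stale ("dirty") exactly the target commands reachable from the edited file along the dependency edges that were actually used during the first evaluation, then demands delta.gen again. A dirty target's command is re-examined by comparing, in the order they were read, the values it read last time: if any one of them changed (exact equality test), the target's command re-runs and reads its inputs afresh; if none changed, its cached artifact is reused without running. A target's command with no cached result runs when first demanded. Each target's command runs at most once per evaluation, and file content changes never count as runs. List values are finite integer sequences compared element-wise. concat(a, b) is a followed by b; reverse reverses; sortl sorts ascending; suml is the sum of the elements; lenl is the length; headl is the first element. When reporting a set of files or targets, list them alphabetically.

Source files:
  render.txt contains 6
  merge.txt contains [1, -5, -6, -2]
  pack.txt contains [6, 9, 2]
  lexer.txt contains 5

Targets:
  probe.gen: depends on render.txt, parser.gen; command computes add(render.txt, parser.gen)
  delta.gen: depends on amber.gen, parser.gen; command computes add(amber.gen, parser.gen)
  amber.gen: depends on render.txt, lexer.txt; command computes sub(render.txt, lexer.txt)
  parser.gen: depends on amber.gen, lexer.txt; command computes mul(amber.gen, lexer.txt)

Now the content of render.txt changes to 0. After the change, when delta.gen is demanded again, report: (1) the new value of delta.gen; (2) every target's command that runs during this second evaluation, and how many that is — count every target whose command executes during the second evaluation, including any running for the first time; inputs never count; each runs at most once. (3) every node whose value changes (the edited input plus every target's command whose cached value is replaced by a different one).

delta.gen now evaluates to -30.
Run set: amber.gen, delta.gen, parser.gen (3 run).
Changed values: amber.gen, delta.gen, parser.gen, render.txt.

Initial pass — values computed on the first demand:
  amber.gen = sub(6, 5) = 1
  parser.gen = mul(1, 5) = 5
  delta.gen = add(1, 5) = 6

Second demand — change propagation:
  amber.gen: re-runs because render.txt 6->0; new result -5.
  parser.gen: re-runs because amber.gen 1->-5; new result -25.
  delta.gen: re-runs because amber.gen 1->-5; parser.gen 5->-25; new result -30.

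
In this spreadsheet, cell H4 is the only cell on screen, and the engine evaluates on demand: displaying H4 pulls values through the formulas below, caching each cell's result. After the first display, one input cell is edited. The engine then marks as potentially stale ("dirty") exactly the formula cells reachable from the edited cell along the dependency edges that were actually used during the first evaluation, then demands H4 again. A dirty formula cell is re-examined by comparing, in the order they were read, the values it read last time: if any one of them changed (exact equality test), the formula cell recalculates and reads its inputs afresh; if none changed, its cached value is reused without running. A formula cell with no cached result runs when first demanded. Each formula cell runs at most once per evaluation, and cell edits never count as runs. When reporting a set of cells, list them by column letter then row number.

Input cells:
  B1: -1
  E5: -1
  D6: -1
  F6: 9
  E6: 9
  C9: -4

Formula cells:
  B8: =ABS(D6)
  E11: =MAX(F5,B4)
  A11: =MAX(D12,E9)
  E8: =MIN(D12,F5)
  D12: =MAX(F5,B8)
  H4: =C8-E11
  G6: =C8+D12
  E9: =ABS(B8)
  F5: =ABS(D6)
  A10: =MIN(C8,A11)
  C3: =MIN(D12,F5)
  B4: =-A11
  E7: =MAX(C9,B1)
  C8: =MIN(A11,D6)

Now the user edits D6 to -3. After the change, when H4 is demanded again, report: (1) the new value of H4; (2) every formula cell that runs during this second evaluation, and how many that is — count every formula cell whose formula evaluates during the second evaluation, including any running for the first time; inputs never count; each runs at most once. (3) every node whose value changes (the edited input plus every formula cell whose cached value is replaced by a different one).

Initial pass — values computed on the first demand:
  B8 = ABS(-1) = 1
  E9 = ABS(1) = 1
  F5 = ABS(-1) = 1
  D12 = MAX(1, 1) = 1
  A11 = MAX(1, 1) = 1
  B4 = -(1) = -1
  C8 = MIN(1, -1) = -1
  E11 = MAX(1, -1) = 1
  H4 = -1 - 1 = -2

Second demand — change propagation:
  B8: re-runs because D6 -1->-3; new result 3.
  E9: re-runs because B8 1->3; new result 3.
  F5: re-runs because D6 -1->-3; new result 3.
  D12: re-runs because F5 1->3; B8 1->3; new result 3.
  A11: re-runs because D12 1->3; E9 1->3; new result 3.
  B4: re-runs because A11 1->3; new result -3.
  C8: re-runs because A11 1->3; D6 -1->-3; new result -3.
  E11: re-runs because F5 1->3; B4 -1->-3; new result 3.
  H4: re-runs because C8 -1->-3; E11 1->3; new result -6.

H4 now evaluates to -6.
Run set: A11, B4, B8, C8, D12, E9, E11, F5, H4 (9 run).
Changed values: A11, B4, B8, C8, D6, D12, E9, E11, F5, H4.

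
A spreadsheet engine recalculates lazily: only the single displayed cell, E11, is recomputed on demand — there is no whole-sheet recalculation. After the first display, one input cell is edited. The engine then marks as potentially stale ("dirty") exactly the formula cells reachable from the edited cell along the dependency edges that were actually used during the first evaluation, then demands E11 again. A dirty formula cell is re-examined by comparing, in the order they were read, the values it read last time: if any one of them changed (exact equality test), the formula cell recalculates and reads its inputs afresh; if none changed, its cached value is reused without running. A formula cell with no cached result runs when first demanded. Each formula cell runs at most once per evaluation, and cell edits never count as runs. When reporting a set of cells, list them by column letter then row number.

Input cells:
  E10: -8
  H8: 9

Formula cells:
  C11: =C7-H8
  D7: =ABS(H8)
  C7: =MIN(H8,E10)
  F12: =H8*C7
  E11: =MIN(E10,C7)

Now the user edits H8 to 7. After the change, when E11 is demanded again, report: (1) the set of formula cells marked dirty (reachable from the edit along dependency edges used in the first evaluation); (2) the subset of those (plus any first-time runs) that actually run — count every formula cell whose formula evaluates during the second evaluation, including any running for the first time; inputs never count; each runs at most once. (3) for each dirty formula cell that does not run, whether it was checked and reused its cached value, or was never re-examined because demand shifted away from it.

Marked dirty: C7, E11.
Formula cells that run: C7 — 1 in total.
Checked but reused from cache: E11.
Key observation: the change is absorbed at C7 — it re-runs but produces the same value, and the output's value is unchanged.

First evaluation (everything demanded from the output):
  C7 = MIN(9, -8) = -8
  E11 = MIN(-8, -8) = -8

Propagation after the edit:
  C7: runs — H8 9->7; result -8 (same value as before).
  E11: checked — values it read are unchanged (E10 unchanged, C7 unchanged); reused cached -8 without running.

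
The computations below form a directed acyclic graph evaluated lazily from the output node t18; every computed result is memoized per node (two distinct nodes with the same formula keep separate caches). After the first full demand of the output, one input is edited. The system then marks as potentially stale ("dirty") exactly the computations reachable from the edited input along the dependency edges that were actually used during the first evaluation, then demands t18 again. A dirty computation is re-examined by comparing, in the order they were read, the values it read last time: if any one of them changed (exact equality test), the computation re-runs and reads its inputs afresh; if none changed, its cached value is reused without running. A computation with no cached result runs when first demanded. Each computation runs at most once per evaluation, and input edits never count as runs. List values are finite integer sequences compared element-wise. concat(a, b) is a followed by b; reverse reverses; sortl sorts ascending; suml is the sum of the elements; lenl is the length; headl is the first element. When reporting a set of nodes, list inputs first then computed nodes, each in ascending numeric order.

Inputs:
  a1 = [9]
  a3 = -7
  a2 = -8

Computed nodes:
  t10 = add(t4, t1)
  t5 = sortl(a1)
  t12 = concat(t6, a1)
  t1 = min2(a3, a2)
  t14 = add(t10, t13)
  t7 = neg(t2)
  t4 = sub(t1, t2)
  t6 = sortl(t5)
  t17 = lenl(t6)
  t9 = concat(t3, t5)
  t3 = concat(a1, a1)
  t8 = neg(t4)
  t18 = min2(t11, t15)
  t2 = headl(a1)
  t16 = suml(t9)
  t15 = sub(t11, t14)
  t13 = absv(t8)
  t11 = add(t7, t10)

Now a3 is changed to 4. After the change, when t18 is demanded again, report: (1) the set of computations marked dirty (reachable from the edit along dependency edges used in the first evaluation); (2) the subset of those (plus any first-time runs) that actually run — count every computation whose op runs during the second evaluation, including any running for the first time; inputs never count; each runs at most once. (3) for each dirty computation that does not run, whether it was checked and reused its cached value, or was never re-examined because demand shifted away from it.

First demand of the output computes:
  t1 = min2(-7, -8) = -8
  t2 = headl([9]) = 9
  t4 = sub(-8, 9) = -17
  t7 = neg(9) = -9
  t8 = neg(-17) = 17
  t10 = add(-17, -8) = -25
  t11 = add(-9, -25) = -34
  t13 = absv(17) = 17
  t14 = add(-25, 17) = -8
  t15 = sub(-34, -8) = -26
  t18 = min2(-34, -26) = -34

After the edit, cleaning proceeds:
  t1: a read changed (a3 -7->4) — executes, giving -8 — identical to its old value.
  t4: dirty, but its reads are unchanged (t1 unchanged, t2 unchanged); cached -17 stands.
  t8: dirty, but its reads are unchanged (t4 unchanged); cached 17 stands.
  t10: dirty, but its reads are unchanged (t4 unchanged, t1 unchanged); cached -25 stands.
  t11: dirty, but its reads are unchanged (t7 unchanged, t10 unchanged); cached -34 stands.
  t13: dirty, but its reads are unchanged (t8 unchanged); cached 17 stands.
  t14: dirty, but its reads are unchanged (t10 unchanged, t13 unchanged); cached -8 stands.
  t15: dirty, but its reads are unchanged (t11 unchanged, t14 unchanged); cached -26 stands.
  t18: dirty, but its reads are unchanged (t11 unchanged, t15 unchanged); cached -34 stands.

Note the absorption at t1: it re-runs yet its value is the same, leaving the output's value untouched.

The edit dirties: t1, t4, t8, t10, t11, t13, t14, t15, t18.
1 computations run: t1.
Cache hits after checking: t4, t8, t10, t11, t13, t14, t15, t18.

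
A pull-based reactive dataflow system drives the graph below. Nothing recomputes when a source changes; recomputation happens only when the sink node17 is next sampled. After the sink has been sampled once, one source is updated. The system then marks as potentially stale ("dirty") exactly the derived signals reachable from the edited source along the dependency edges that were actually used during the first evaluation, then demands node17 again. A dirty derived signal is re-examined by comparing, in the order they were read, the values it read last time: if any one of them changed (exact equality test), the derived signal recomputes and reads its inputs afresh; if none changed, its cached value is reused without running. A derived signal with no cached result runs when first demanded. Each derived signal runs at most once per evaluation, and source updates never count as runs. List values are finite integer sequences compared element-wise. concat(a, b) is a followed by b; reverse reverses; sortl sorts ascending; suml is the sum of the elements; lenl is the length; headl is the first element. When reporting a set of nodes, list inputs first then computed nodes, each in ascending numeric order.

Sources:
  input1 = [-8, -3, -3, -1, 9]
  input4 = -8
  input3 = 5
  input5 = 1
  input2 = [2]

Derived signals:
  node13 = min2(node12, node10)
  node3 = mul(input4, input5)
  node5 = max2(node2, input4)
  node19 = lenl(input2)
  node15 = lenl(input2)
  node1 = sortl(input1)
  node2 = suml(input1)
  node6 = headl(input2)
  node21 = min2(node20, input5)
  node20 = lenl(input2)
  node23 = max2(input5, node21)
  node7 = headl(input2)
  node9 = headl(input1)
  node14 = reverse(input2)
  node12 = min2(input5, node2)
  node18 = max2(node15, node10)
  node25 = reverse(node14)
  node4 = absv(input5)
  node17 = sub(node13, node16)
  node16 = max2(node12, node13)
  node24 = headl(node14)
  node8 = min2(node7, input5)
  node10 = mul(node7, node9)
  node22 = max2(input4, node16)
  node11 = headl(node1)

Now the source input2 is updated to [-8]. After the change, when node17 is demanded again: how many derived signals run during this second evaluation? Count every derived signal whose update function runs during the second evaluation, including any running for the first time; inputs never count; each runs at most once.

Derived signals that run: node7, node10, node13, node16, node17 — 5 in total.

First evaluation (everything demanded from the output):
  node2 = suml([-8, -3, -3, -1, 9]) = -6
  node7 = headl([2]) = 2
  node9 = headl([-8, -3, -3, -1, 9]) = -8
  node10 = mul(2, -8) = -16
  node12 = min2(1, -6) = -6
  node13 = min2(-6, -16) = -16
  node16 = max2(-6, -16) = -6
  node17 = sub(-16, -6) = -10

Propagation after the edit:
  node7: runs — input2 [2]->[-8]; result -8.
  node10: runs — node7 2->-8; result 64.
  node13: runs — node10 -16->64; result -6.
  node16: runs — node13 -16->-6; result -6 (same value as before).
  node17: runs — node13 -16->-6; result 0.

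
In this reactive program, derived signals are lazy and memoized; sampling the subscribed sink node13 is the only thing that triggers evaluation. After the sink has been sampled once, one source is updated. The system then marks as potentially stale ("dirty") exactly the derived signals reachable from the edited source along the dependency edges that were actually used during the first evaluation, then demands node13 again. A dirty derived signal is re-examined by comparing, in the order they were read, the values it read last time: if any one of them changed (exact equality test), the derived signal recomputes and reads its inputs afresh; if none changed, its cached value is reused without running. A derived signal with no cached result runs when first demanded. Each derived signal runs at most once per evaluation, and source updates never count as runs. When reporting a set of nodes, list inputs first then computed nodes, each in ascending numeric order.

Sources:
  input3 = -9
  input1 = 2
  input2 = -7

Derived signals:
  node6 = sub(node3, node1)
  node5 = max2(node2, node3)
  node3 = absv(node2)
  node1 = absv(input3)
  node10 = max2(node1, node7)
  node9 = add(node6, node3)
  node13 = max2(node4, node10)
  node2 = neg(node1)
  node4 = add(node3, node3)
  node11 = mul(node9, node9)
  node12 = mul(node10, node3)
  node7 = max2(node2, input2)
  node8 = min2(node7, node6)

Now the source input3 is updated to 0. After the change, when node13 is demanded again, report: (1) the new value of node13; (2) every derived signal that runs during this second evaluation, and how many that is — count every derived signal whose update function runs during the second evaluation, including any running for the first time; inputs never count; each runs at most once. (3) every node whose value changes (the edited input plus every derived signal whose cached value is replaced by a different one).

Demanding node13 again yields 0.
7 derived signals run: node1, node2, node3, node4, node7, node10, node13.
The nodes whose values change: input3, node1, node2, node3, node4, node7, node10, node13.

First demand of the output computes:
  node1 = absv(-9) = 9
  node2 = neg(9) = -9
  node3 = absv(-9) = 9
  node4 = add(9, 9) = 18
  node7 = max2(-9, -7) = -7
  node10 = max2(9, -7) = 9
  node13 = max2(18, 9) = 18

After the edit, cleaning proceeds:
  node1: a read changed (input3 -9->0) — executes, giving 0.
  node2: a read changed (node1 9->0) — executes, giving 0.
  node3: a read changed (node2 -9->0) — executes, giving 0.
  node4: a read changed (node3 9->0; node3 9->0) — executes, giving 0.
  node7: a read changed (node2 -9->0) — executes, giving 0.
  node10: a read changed (node1 9->0; node7 -7->0) — executes, giving 0.
  node13: a read changed (node4 18->0; node10 9->0) — executes, giving 0.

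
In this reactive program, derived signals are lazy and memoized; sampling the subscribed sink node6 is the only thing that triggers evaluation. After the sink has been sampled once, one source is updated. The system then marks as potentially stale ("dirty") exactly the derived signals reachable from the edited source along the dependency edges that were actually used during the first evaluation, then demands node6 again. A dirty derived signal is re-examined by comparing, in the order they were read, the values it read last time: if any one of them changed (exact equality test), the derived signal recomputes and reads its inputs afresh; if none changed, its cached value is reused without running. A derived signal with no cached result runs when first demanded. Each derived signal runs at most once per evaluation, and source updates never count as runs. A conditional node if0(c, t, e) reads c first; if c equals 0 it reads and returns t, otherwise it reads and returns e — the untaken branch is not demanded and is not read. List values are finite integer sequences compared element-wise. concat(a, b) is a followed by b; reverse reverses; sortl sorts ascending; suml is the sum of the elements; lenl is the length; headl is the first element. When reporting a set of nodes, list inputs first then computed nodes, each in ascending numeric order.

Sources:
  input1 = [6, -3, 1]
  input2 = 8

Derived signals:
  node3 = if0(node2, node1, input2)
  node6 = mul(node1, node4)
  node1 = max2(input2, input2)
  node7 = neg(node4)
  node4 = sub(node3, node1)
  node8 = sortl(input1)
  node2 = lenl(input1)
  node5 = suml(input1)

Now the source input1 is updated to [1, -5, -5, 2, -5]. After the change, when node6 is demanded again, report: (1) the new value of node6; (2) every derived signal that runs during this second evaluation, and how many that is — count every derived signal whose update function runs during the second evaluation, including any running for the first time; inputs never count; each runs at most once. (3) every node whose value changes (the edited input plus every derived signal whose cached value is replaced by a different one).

First demand of the output computes:
  node1 = max2(8, 8) = 8
  node2 = lenl([6, -3, 1]) = 3
  node3 = if0(node2=3 -> else branch input2) = 8
  node4 = sub(8, 8) = 0
  node6 = mul(8, 0) = 0

After the edit, cleaning proceeds:
  node2: a read changed (input1 [6, -3, 1]->[1, -5, -5, 2, -5]) — executes, giving 5.
  node3: a read changed (node2 3->5) — executes, giving 8 — identical to its old value.
  node4: dirty, but its reads are unchanged (node3 unchanged, node1 unchanged); cached 0 stands.
  node6: dirty, but its reads are unchanged (node1 unchanged, node4 unchanged); cached 0 stands.

Note the absorption at node3: it re-runs yet its value is the same, leaving the output's value untouched.

Demanding node6 again yields 0.
2 derived signals run: node2, node3.
The nodes whose values change: input1, node2.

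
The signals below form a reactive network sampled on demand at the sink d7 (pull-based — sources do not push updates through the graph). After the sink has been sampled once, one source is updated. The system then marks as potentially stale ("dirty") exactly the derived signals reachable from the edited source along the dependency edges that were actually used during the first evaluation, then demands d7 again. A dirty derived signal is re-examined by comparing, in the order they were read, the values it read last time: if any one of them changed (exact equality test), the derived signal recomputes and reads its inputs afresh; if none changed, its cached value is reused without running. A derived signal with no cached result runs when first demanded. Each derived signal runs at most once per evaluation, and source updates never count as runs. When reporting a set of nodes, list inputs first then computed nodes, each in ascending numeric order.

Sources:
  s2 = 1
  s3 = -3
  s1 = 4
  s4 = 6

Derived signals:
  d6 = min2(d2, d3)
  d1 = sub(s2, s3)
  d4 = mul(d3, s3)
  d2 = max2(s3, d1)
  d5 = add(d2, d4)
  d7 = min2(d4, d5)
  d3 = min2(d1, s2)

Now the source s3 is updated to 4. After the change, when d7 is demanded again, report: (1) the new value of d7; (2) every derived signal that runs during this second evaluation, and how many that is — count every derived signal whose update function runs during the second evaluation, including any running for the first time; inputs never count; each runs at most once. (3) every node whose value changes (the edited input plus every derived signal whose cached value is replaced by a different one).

d7 now evaluates to -12.
Run set: d1, d2, d3, d4, d5, d7 (6 run).
Changed values: s3, d1, d3, d4, d5, d7.

Initial pass — values computed on the first demand:
  d1 = sub(1, -3) = 4
  d2 = max2(-3, 4) = 4
  d3 = min2(4, 1) = 1
  d4 = mul(1, -3) = -3
  d5 = add(4, -3) = 1
  d7 = min2(-3, 1) = -3

Second demand — change propagation:
  d1: re-runs because s3 -3->4; new result -3.
  d2: re-runs because s3 -3->4; d1 4->-3; new result 4 (unchanged).
  d3: re-runs because d1 4->-3; new result -3.
  d4: re-runs because d3 1->-3; s3 -3->4; new result -12.
  d5: re-runs because d4 -3->-12; new result -8.
  d7: re-runs because d4 -3->-12; d5 1->-8; new result -12.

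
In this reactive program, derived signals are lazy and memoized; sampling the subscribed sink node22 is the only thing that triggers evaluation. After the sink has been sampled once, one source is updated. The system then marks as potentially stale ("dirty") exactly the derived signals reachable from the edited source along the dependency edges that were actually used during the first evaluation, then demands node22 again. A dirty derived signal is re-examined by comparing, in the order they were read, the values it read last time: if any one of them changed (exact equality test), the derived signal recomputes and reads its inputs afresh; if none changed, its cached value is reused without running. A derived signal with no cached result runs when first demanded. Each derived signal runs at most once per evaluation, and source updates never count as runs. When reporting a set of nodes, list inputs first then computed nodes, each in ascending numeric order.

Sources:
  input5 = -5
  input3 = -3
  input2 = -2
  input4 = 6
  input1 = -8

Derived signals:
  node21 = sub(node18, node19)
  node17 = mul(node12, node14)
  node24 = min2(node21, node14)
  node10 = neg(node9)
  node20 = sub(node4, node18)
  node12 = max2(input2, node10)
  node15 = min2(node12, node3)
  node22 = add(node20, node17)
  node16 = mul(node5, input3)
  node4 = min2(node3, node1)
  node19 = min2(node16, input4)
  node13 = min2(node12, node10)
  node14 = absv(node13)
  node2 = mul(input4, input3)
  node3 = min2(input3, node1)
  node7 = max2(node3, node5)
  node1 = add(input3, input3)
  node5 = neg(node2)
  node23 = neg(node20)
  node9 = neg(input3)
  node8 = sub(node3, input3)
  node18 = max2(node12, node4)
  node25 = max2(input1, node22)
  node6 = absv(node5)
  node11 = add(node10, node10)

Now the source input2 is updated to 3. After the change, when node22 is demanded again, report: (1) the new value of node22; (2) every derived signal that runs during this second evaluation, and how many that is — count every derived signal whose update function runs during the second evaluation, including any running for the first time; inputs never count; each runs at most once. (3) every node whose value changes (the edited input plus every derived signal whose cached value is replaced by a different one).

Demanding node22 again yields 0.
6 derived signals run: node12, node13, node17, node18, node20, node22.
The nodes whose values change: input2, node12, node17, node18, node20, node22.
Note where the cutoff bites: node14 is checked, finds nothing changed, and keeps its cache.

First demand of the output computes:
  node1 = add(-3, -3) = -6
  node3 = min2(-3, -6) = -6
  node4 = min2(-6, -6) = -6
  node9 = neg(-3) = 3
  node10 = neg(3) = -3
  node12 = max2(-2, -3) = -2
  node13 = min2(-2, -3) = -3
  node14 = absv(-3) = 3
  node17 = mul(-2, 3) = -6
  node18 = max2(-2, -6) = -2
  node20 = sub(-6, -2) = -4
  node22 = add(-4, -6) = -10

After the edit, cleaning proceeds:
  node12: a read changed (input2 -2->3) — executes, giving 3.
  node13: a read changed (node12 -2->3) — executes, giving -3 — identical to its old value.
  node14: dirty, but its reads are unchanged (node13 unchanged); cached 3 stands.
  node17: a read changed (node12 -2->3) — executes, giving 9.
  node18: a read changed (node12 -2->3) — executes, giving 3.
  node20: a read changed (node18 -2->3) — executes, giving -9.
  node22: a read changed (node20 -4->-9; node17 -6->9) — executes, giving 0.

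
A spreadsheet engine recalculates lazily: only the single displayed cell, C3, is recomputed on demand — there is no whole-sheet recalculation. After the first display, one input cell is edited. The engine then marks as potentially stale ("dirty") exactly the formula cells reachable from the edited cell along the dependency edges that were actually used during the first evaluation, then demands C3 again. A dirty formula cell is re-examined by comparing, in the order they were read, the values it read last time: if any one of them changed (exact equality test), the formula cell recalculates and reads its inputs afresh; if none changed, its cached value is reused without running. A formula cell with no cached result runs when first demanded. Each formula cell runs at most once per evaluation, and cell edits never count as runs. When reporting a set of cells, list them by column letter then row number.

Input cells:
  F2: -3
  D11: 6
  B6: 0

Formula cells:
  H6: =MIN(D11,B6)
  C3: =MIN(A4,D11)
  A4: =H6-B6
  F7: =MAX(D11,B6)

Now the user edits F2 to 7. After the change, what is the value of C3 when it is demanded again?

First evaluation (everything demanded from the output):
  H6 = MIN(6, 0) = 0
  A4 = 0 - 0 = 0
  C3 = MIN(0, 6) = 0

Propagation after the edit:
  F2 feeds no computation that the output demands — nothing is marked dirty and nothing runs.

Key observation: F2 is never demanded by the output, so the edit triggers no recomputation at all.

New value of C3: 0.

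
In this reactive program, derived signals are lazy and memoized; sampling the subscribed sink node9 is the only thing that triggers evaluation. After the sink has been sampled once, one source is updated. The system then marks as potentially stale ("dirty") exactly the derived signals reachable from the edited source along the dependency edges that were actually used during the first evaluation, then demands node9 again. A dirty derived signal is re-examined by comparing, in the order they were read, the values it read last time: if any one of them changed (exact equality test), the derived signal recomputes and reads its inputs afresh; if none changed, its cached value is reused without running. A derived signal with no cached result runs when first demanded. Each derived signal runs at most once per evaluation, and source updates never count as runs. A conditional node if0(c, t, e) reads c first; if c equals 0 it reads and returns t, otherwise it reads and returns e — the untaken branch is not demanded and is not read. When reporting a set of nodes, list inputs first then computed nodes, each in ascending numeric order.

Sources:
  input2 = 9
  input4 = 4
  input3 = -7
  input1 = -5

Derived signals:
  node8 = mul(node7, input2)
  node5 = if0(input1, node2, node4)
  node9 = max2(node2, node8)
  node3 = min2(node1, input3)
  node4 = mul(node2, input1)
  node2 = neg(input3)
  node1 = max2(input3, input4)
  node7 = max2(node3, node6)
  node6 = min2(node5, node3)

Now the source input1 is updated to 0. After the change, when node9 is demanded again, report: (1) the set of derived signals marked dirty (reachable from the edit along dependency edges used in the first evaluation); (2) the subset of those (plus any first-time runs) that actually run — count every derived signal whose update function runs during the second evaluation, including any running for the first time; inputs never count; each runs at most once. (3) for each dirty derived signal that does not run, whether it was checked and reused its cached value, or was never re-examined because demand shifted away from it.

The edit dirties: node4, node5, node6, node7, node8, node9.
3 derived signals run: node5, node6, node7.
Cache hits after checking: node8, node9.
Unvisited dirty nodes (no longer demanded): node4.
Note the branch switch — demand abandons node4, which is never re-examined.

First demand of the output computes:
  node1 = max2(-7, 4) = 4
  node2 = neg(-7) = 7
  node3 = min2(4, -7) = -7
  node4 = mul(7, -5) = -35
  node5 = if0(input1=-5 -> else branch node4) = -35
  node6 = min2(-35, -7) = -35
  node7 = max2(-7, -35) = -7
  node8 = mul(-7, 9) = -63
  node9 = max2(7, -63) = 7

After the edit, cleaning proceeds:
  node4: stays stale; no demand reaches it after the flip.
  node5: a read changed (input1 -5->0) — executes, giving 7.
  node6: a read changed (node5 -35->7) — executes, giving -7.
  node7: a read changed (node6 -35->-7) — executes, giving -7 — identical to its old value.
  node8: dirty, but its reads are unchanged (node7 unchanged, input2 unchanged); cached -63 stands.
  node9: dirty, but its reads are unchanged (node2 unchanged, node8 unchanged); cached 7 stands.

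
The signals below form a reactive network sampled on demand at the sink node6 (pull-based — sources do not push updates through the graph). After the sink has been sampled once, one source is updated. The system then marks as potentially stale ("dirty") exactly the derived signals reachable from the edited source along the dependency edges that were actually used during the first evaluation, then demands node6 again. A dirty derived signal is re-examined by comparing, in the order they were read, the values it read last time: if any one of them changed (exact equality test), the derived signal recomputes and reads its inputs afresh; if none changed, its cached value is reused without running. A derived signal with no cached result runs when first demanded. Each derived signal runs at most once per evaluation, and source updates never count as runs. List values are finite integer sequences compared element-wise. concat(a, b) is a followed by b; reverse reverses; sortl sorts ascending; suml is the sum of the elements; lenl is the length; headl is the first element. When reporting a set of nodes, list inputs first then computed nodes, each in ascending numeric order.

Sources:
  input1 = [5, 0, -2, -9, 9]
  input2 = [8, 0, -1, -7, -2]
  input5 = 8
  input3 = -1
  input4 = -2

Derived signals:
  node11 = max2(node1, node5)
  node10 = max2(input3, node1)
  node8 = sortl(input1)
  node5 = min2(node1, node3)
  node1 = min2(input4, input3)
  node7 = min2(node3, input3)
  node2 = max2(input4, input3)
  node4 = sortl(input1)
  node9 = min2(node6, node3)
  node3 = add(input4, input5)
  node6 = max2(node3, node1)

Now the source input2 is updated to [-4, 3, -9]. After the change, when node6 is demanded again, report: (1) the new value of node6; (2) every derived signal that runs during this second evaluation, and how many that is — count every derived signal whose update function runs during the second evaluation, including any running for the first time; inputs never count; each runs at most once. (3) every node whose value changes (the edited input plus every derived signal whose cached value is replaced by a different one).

node6 now evaluates to 6.
Run set: none (0 run).
Changed values: input2.
The important point: nothing the output needs ever reads input2, so the edit is invisible to it.

Initial pass — values computed on the first demand:
  node1 = min2(-2, -1) = -2
  node3 = add(-2, 8) = 6
  node6 = max2(6, -2) = 6

Second demand — change propagation:
  no demanded computation ever read input2, so the edit dirties nothing and nothing runs.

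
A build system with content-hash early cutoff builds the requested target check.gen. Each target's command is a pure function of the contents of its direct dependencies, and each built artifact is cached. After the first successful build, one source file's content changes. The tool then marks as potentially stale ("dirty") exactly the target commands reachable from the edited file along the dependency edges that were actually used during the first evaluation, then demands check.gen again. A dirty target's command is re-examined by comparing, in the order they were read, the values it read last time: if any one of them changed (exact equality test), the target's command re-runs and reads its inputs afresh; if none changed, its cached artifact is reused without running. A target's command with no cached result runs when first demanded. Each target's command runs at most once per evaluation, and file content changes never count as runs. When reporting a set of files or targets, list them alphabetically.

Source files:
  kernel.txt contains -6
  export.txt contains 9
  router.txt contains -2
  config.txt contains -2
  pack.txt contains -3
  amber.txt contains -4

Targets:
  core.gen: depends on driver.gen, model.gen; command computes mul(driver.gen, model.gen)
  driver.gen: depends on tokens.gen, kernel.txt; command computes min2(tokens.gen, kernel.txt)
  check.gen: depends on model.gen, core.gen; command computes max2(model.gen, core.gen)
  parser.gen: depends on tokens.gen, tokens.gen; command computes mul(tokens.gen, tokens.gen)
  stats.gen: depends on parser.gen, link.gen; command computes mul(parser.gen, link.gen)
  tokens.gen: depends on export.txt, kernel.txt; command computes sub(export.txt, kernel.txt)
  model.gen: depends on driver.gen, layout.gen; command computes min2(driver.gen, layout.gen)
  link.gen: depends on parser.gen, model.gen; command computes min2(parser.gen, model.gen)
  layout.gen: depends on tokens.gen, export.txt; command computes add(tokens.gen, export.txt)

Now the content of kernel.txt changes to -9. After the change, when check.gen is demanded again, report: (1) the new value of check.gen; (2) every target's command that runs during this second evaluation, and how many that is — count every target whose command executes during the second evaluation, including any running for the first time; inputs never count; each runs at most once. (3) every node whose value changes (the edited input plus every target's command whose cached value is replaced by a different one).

New value of check.gen: 81.
Target commands that run: check.gen, core.gen, driver.gen, layout.gen, model.gen, tokens.gen — 6 in total.
Values that change: check.gen, core.gen, driver.gen, kernel.txt, layout.gen, model.gen, tokens.gen.

First evaluation (everything demanded from the output):
  tokens.gen = sub(9, -6) = 15
  driver.gen = min2(15, -6) = -6
  layout.gen = add(15, 9) = 24
  model.gen = min2(-6, 24) = -6
  core.gen = mul(-6, -6) = 36
  check.gen = max2(-6, 36) = 36

Propagation after the edit:
  tokens.gen: runs — kernel.txt -6->-9; result 18.
  driver.gen: runs — tokens.gen 15->18; kernel.txt -6->-9; result -9.
  layout.gen: runs — tokens.gen 15->18; result 27.
  model.gen: runs — driver.gen -6->-9; layout.gen 24->27; result -9.
  core.gen: runs — driver.gen -6->-9; model.gen -6->-9; result 81.
  check.gen: runs — model.gen -6->-9; core.gen 36->81; result 81.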